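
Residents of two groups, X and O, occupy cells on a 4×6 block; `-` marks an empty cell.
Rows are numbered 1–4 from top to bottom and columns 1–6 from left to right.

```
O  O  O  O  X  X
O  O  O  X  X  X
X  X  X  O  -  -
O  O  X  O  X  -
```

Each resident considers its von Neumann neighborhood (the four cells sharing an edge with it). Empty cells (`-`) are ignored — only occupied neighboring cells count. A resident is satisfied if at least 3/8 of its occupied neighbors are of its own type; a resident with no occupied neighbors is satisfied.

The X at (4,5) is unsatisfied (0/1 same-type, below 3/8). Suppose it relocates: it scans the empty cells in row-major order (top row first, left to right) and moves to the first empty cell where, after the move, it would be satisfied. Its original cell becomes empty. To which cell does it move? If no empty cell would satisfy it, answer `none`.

(3,5)

Vacating (4,5). Empty cells in order:
  (3,5): 1/2 same-type → satisfied — stop here.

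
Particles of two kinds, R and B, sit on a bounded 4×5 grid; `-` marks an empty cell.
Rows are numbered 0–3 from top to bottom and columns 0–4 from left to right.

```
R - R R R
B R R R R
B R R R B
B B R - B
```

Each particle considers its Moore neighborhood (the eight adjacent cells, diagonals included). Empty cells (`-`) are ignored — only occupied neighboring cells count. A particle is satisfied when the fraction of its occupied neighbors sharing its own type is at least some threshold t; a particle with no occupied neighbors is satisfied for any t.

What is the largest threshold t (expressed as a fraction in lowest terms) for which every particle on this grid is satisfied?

(0,0)R 1/2
(0,2)R 4/4
(0,3)R 5/5
(0,4)R 3/3
(1,0)B 1/4
(1,1)R 5/7
(1,2)R 7/7
(1,3)R 7/8
(1,4)R 4/5
(2,0)B 3/5
(2,1)R 4/8
(2,2)R 6/7
(2,3)R 5/7
(2,4)B 1/4
(3,0)B 2/3
(3,1)B 2/5
(3,2)R 3/4
(3,4)B 1/2
The smallest same-type fraction is 1/4 at (1,0), which reduces to 1/4. Any threshold above that leaves this particle unsatisfied.

1/4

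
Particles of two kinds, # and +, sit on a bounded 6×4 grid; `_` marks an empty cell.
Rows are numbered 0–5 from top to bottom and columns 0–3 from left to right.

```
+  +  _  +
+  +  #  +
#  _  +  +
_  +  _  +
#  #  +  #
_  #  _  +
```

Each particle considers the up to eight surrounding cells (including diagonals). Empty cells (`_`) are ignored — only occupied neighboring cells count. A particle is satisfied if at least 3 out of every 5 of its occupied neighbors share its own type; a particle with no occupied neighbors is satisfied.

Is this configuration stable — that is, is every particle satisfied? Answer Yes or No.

No

Row 0: (0,0)+ 3/3 ok · (0,1)+ 3/4 ok · (0,3)+ 1/2 unhappy
Row 1: (1,0)+ 3/4 ok · (1,1)+ 4/6 ok · (1,2)# 0/6 unhappy · (1,3)+ 3/4 ok
Row 2: (2,0)# 0/3 unhappy · (2,2)+ 5/6 ok · (2,3)+ 3/4 ok
Row 3: (3,1)+ 2/5 unhappy · (3,3)+ 3/4 ok
Row 4: (4,0)# 2/3 ok · (4,1)# 2/4 unhappy · (4,2)+ 3/6 unhappy · (4,3)# 0/3 unhappy
Row 5: (5,1)# 2/3 ok · (5,3)+ 1/2 unhappy
For instance (0,3) has only 1/2 same-type neighbors, below 3/5.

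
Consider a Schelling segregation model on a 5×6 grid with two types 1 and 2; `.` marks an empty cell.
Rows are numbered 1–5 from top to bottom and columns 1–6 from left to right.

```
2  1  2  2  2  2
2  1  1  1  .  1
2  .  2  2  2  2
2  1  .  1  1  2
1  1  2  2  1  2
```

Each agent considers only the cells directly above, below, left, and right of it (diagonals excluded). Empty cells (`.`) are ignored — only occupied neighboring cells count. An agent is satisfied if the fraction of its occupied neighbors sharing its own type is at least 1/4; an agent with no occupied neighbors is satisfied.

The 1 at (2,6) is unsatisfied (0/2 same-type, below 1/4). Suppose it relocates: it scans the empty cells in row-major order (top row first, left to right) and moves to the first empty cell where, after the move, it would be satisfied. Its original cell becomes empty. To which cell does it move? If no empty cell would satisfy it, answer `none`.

(2,5)

Vacating (2,6). Empty cells in order:
  (2,5): 1/3 same-type → satisfied — stop here.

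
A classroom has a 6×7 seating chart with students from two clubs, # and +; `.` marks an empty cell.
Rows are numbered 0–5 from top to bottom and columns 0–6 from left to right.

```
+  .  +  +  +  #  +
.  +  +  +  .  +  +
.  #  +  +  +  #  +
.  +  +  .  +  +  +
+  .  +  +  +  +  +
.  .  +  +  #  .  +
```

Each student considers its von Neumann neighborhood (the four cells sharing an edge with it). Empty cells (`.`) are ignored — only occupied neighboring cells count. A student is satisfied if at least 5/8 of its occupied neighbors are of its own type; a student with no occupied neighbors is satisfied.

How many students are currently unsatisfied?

9

(0,0)+ 0/0 satisfied
(0,2)+ 2/2 satisfied
(0,3)+ 3/3 satisfied
(0,4)+ 1/2 not
(0,5)# 0/3 not
(0,6)+ 1/2 not
(1,1)+ 1/2 not
(1,2)+ 4/4 satisfied
(1,3)+ 3/3 satisfied
(1,5)+ 1/3 not
(1,6)+ 3/3 satisfied
(2,1)# 0/3 not
(2,2)+ 3/4 satisfied
(2,3)+ 3/3 satisfied
(2,4)+ 2/3 satisfied
(2,5)# 0/4 not
(2,6)+ 2/3 satisfied
(3,1)+ 1/2 not
(3,2)+ 3/3 satisfied
(3,4)+ 3/3 satisfied
(3,5)+ 3/4 satisfied
(3,6)+ 3/3 satisfied
(4,0)+ 0/0 satisfied
(4,2)+ 3/3 satisfied
(4,3)+ 3/3 satisfied
(4,4)+ 3/4 satisfied
(4,5)+ 3/3 satisfied
(4,6)+ 3/3 satisfied
(5,2)+ 2/2 satisfied
(5,3)+ 2/3 satisfied
(5,4)# 0/2 not
(5,6)+ 1/1 satisfied
Unsatisfied: (0,4), (0,5), (0,6), (1,1), (1,5), (2,1), (2,5), (3,1), (5,4) — 9 in total.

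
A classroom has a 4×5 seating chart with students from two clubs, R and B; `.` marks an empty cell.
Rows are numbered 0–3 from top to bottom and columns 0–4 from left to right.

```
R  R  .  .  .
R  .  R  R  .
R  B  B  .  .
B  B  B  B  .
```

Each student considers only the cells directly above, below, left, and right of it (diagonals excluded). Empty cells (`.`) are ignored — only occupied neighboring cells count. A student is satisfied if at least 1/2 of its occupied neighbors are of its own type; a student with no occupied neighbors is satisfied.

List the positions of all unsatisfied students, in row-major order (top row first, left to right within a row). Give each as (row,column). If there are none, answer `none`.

Row 0: (0,0)R 2/2 satisfied · (0,1)R 1/1 satisfied
Row 1: (1,0)R 2/2 satisfied · (1,2)R 1/2 satisfied · (1,3)R 1/1 satisfied
Row 2: (2,0)R 1/3 not · (2,1)B 2/3 satisfied · (2,2)B 2/3 satisfied
Row 3: (3,0)B 1/2 satisfied · (3,1)B 3/3 satisfied · (3,2)B 3/3 satisfied · (3,3)B 1/1 satisfied

(2,0)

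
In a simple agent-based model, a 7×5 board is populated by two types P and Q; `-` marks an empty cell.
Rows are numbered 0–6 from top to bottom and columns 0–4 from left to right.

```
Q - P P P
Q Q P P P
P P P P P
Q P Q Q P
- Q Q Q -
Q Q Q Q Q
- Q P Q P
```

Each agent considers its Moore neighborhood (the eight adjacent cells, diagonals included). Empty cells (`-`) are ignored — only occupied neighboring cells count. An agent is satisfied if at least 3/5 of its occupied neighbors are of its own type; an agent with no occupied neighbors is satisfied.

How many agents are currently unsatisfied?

11

(0,0)Q 2/2 satisfied
(0,2)P 3/4 satisfied
(0,3)P 5/5 satisfied
(0,4)P 3/3 satisfied
(1,0)Q 2/4 not
(1,1)Q 2/7 not
(1,2)P 6/7 satisfied
(1,3)P 8/8 satisfied
(1,4)P 5/5 satisfied
(2,0)P 2/5 not
(2,1)P 4/8 not
(2,2)P 5/8 satisfied
(2,3)P 6/8 satisfied
(2,4)P 4/5 satisfied
(3,0)Q 1/4 not
(3,1)P 3/7 not
(3,2)Q 4/8 not
(3,3)Q 3/7 not
(3,4)P 2/4 not
(4,1)Q 6/7 satisfied
(4,2)Q 7/8 satisfied
(4,3)Q 6/7 satisfied
(5,0)Q 3/3 satisfied
(5,1)Q 5/6 satisfied
(5,2)Q 7/8 satisfied
(5,3)Q 5/7 satisfied
(5,4)Q 3/4 satisfied
(6,1)Q 3/4 satisfied
(6,2)P 0/5 not
(6,3)Q 3/5 satisfied
(6,4)P 0/3 not
Unsatisfied: (1,0), (1,1), (2,0), (2,1), (3,0), (3,1), (3,2), (3,3), (3,4), (6,2), (6,4) — 11 in total.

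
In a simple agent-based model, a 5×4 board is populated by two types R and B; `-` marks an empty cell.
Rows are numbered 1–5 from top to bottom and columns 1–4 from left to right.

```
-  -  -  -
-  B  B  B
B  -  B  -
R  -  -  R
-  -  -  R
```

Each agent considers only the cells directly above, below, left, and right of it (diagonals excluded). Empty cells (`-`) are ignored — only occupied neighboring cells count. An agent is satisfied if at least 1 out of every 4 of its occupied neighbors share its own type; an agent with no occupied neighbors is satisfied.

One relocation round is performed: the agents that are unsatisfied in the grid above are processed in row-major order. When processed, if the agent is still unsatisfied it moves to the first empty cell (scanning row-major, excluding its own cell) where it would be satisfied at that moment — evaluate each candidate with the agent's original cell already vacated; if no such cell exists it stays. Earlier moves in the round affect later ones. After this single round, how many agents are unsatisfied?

0

Initially unsatisfied (in order): (3,1), (4,1).
  (3,1) → (1,1).
  (4,1): now satisfied by earlier moves; stays.
Resulting grid:
B - - -
- B B B
- - B -
R - - R
- - - R
All satisfied now.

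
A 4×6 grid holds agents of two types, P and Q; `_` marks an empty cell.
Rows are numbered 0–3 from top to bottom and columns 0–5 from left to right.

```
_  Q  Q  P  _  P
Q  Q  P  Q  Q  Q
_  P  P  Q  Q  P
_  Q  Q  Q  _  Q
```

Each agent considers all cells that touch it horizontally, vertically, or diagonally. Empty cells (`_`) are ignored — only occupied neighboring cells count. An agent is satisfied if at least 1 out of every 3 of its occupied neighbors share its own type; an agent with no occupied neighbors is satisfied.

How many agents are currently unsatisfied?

Row 0: (0,1)Q 3/4 ok · (0,2)Q 3/5 ok · (0,3)P 1/4 unhappy · (0,5)P 0/2 unhappy
Row 1: (1,0)Q 2/3 ok · (1,1)Q 3/6 ok · (1,2)P 3/8 ok · (1,3)Q 4/7 ok · (1,4)Q 4/7 ok · (1,5)Q 2/4 ok
Row 2: (2,1)P 2/6 ok · (2,2)P 2/8 unhappy · (2,3)Q 5/7 ok · (2,4)Q 6/7 ok · (2,5)P 0/4 unhappy
Row 3: (3,1)Q 1/3 ok · (3,2)Q 3/5 ok · (3,3)Q 3/4 ok · (3,5)Q 1/2 ok
Unsatisfied: (0,3), (0,5), (2,2), (2,5) — 4 in total.

4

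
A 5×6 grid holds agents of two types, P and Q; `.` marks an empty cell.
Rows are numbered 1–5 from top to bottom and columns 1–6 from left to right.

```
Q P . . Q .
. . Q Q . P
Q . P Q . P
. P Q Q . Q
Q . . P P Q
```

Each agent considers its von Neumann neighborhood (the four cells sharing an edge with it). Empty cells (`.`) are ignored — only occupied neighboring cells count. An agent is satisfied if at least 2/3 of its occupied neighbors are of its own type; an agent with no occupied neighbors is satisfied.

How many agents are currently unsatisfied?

Row 1: (1,1)Q 0/1 ✗ · (1,2)P 0/1 ✗ · (1,5)Q 0/0 ✓
Row 2: (2,3)Q 1/2 ✗ · (2,4)Q 2/2 ✓ · (2,6)P 1/1 ✓
Row 3: (3,1)Q 0/0 ✓ · (3,3)P 0/3 ✗ · (3,4)Q 2/3 ✓ · (3,6)P 1/2 ✗
Row 4: (4,2)P 0/1 ✗ · (4,3)Q 1/3 ✗ · (4,4)Q 2/3 ✓ · (4,6)Q 1/2 ✗
Row 5: (5,1)Q 0/0 ✓ · (5,4)P 1/2 ✗ · (5,5)P 1/2 ✗ · (5,6)Q 1/2 ✗
Unsatisfied: (1,1), (1,2), (2,3), (3,3), (3,6), (4,2), (4,3), (4,6), (5,4), (5,5), (5,6) — 11 in total.

11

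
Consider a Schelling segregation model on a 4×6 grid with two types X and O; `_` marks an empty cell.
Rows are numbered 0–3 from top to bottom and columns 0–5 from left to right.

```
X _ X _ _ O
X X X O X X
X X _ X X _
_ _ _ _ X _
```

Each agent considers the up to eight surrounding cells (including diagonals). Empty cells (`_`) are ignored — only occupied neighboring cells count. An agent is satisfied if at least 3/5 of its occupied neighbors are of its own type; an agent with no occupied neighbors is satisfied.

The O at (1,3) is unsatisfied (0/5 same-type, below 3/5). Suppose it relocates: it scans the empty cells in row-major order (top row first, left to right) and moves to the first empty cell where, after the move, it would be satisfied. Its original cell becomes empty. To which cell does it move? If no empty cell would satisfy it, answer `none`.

none

Vacating (1,3). Empty cells in order:
  (0,1): 0/5 same-type → still unsatisfied.
  (0,3): 0/3 same-type → still unsatisfied.
  (0,4): 1/3 same-type → still unsatisfied.
  (2,2): 0/4 same-type → still unsatisfied.
  (2,5): 0/4 same-type → still unsatisfied.
  (3,0): 0/2 same-type → still unsatisfied.
  (3,1): 0/2 same-type → still unsatisfied.
  (3,2): 0/2 same-type → still unsatisfied.
  (3,3): 0/3 same-type → still unsatisfied.
  (3,5): 0/2 same-type → still unsatisfied.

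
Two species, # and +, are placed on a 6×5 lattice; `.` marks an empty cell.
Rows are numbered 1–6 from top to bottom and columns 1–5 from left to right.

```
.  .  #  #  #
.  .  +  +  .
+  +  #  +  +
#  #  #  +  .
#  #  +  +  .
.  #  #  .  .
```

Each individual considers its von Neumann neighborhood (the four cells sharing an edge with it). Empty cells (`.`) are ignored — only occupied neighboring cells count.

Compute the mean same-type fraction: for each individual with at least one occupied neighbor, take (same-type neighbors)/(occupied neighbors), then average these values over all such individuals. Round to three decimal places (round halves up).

0.654

Row 1: (1,3)# 1/2 · (1,4)# 2/3 · (1,5)# 1/1
Row 2: (2,3)+ 1/3 · (2,4)+ 2/3
Row 3: (3,1)+ 1/2 · (3,2)+ 1/3 · (3,3)# 1/4 · (3,4)+ 3/4 · (3,5)+ 1/1
Row 4: (4,1)# 2/3 · (4,2)# 3/4 · (4,3)# 2/4 · (4,4)+ 2/3
Row 5: (5,1)# 2/2 · (5,2)# 3/4 · (5,3)+ 1/4 · (5,4)+ 2/2
Row 6: (6,2)# 2/2 · (6,3)# 1/2
Sum over 20 individuals: 1/2 + 2/3 + 1/1 + 1/3 + 2/3 + 1/2 + 1/3 + 1/4 + 3/4 + 1/1 + 2/3 + 3/4 + 2/4 + 2/3 + 2/2 + 3/4 + 1/4 + 2/2 + 2/2 + 1/2 = 157/12; mean = 157/12 ÷ 20 = 157/240 = 0.654166… → 0.654.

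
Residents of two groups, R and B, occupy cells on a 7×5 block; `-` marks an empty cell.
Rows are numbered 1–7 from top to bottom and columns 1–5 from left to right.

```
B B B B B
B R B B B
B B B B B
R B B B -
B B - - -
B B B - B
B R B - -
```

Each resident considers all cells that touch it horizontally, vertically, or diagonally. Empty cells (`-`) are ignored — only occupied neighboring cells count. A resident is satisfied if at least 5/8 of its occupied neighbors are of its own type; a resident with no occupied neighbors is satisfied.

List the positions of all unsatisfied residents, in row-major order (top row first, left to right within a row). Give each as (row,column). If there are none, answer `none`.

(2,2), (3,1), (4,1), (7,2)

Row 1: (1,1)B 2/3 satisfied · (1,2)B 4/5 satisfied · (1,3)B 4/5 satisfied · (1,4)B 5/5 satisfied · (1,5)B 3/3 satisfied
Row 2: (2,1)B 4/5 satisfied · (2,2)R 0/8 not · (2,3)B 7/8 satisfied · (2,4)B 8/8 satisfied · (2,5)B 5/5 satisfied
Row 3: (3,1)B 3/5 not · (3,2)B 6/8 satisfied · (3,3)B 7/8 satisfied · (3,4)B 7/7 satisfied · (3,5)B 4/4 satisfied
Row 4: (4,1)R 0/5 not · (4,2)B 6/7 satisfied · (4,3)B 6/6 satisfied · (4,4)B 4/4 satisfied
Row 5: (5,1)B 4/5 satisfied · (5,2)B 6/7 satisfied
Row 6: (6,1)B 4/5 satisfied · (6,2)B 6/7 satisfied · (6,3)B 3/4 satisfied · (6,5)B 0/0 satisfied
Row 7: (7,1)B 2/3 satisfied · (7,2)R 0/5 not · (7,3)B 2/3 satisfied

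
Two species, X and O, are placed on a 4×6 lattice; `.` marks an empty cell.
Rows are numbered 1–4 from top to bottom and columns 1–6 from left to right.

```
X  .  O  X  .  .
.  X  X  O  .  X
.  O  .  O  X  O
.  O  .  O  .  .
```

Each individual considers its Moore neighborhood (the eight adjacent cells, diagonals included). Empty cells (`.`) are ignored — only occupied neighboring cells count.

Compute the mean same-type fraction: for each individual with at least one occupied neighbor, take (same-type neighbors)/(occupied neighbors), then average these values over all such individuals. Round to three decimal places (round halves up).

(1,1)X 1/1
(1,3)O 1/4
(1,4)X 1/3
(2,2)X 2/4
(2,3)X 2/6
(2,4)O 2/5
(2,6)X 1/2
(3,2)O 1/3
(3,4)O 2/4
(3,5)X 1/5
(3,6)O 0/2
(4,2)O 1/1
(4,4)O 1/2
Sum over 13 individuals: 1/1 + 1/4 + 1/3 + 2/4 + 2/6 + 2/5 + 1/2 + 1/3 + 2/4 + 1/5 + 0/2 + 1/1 + 1/2 = 117/20; mean = 117/20 ÷ 13 = 9/20 = 0.45 → 0.450.

0.450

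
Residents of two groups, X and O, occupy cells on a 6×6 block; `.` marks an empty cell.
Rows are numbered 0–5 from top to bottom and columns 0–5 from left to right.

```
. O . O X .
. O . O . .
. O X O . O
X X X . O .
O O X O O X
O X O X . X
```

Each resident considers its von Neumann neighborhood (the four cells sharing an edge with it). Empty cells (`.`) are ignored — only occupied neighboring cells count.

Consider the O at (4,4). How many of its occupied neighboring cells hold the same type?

2

Occupied neighbors of (4,4): (3,4)=O, (4,3)=O, (4,5)=X.
Same type (O): 2 of 3.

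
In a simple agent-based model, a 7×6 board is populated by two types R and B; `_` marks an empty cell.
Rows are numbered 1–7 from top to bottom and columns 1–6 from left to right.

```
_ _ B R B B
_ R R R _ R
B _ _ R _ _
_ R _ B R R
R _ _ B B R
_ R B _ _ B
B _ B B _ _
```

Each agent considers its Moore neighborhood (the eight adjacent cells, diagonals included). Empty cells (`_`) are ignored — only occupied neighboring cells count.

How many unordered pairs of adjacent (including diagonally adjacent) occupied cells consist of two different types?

20

Scan each occupied cell's neighbors to the right and below (and the two forward diagonals) so each pair is counted once.
From row 1: 8 unlike of 11 pairs (running 8/11).
From row 2: 1 unlike of 5 pairs (running 9/16).
From row 3: 2 unlike of 3 pairs (running 11/19).
From row 4: 4 unlike of 10 pairs (running 15/29).
From row 5: 2 unlike of 6 pairs (running 17/35).
From row 6: 3 unlike of 5 pairs (running 20/40).
From row 7: 0 unlike of 1 pairs (running 20/41).
Total adjacent occupied pairs: 41; unlike-type pairs: 20.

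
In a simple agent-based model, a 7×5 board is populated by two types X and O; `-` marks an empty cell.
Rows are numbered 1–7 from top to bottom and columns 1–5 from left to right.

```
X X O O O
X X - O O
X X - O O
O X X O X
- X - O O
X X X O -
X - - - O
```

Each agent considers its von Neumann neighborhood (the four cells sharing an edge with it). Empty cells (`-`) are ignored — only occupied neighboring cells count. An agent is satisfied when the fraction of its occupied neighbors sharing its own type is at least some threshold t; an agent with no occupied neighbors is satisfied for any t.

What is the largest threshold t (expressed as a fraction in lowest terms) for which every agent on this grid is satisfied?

(1,1)X 2/2
(1,2)X 2/3
(1,3)O 1/2
(1,4)O 3/3
(1,5)O 2/2
(2,1)X 3/3
(2,2)X 3/3
(2,4)O 3/3
(2,5)O 3/3
(3,1)X 2/3
(3,2)X 3/3
(3,4)O 3/3
(3,5)O 2/3
(4,1)O 0/2
(4,2)X 3/4
(4,3)X 1/2
(4,4)O 2/4
(4,5)X 0/3
(5,2)X 2/2
(5,4)O 3/3
(5,5)O 1/2
(6,1)X 2/2
(6,2)X 3/3
(6,3)X 1/2
(6,4)O 1/2
(7,1)X 1/1
(7,5)O — no occupied neighbors
The smallest same-type fraction is 0/2 at (4,1), which reduces to 0/1. Any threshold above that leaves this agent unsatisfied.

0/1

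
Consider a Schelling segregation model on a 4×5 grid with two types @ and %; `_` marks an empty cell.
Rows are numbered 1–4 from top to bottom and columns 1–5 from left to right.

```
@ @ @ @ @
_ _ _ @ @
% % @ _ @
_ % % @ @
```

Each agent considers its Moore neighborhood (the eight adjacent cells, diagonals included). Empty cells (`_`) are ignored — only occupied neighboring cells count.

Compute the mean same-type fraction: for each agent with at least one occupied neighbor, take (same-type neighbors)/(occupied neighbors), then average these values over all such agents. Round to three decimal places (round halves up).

0.877

(1,1)@ 1/1
(1,2)@ 2/2
(1,3)@ 3/3
(1,4)@ 4/4
(1,5)@ 3/3
(2,4)@ 6/6
(2,5)@ 4/4
(3,1)% 2/2
(3,2)% 3/4
(3,3)@ 2/5
(3,5)@ 4/4
(4,2)% 3/4
(4,3)% 2/4
(4,4)@ 3/4
(4,5)@ 2/2
Sum over 15 agents: 1/1 + 2/2 + 3/3 + 4/4 + 3/3 + 6/6 + 4/4 + 2/2 + 3/4 + 2/5 + 4/4 + 3/4 + 2/4 + 3/4 + 2/2 = 263/20; mean = 263/20 ÷ 15 = 263/300 = 0.876666… → 0.877.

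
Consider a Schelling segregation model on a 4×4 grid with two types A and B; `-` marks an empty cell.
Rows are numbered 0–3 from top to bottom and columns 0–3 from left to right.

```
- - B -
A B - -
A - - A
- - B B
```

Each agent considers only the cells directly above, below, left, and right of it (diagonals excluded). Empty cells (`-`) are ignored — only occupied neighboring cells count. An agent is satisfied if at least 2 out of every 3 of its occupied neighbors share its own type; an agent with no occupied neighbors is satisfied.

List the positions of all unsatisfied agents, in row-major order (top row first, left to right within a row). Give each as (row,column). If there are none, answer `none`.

Row 0: (0,2)B 0/0 ✓
Row 1: (1,0)A 1/2 ✗ · (1,1)B 0/1 ✗
Row 2: (2,0)A 1/1 ✓ · (2,3)A 0/1 ✗
Row 3: (3,2)B 1/1 ✓ · (3,3)B 1/2 ✗

(1,0), (1,1), (2,3), (3,3)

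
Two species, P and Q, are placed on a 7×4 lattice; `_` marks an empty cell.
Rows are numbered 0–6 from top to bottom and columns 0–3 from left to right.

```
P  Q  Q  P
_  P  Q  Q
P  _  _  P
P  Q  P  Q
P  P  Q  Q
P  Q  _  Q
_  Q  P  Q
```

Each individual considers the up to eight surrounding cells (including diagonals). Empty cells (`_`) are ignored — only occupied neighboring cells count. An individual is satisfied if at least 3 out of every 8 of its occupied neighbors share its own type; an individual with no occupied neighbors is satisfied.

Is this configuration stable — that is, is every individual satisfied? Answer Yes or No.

Row 0: (0,0)P 1/2 satisfied · (0,1)Q 2/4 satisfied · (0,2)Q 3/5 satisfied · (0,3)P 0/3 not
Row 1: (1,1)P 2/5 satisfied · (1,2)Q 3/6 satisfied · (1,3)Q 2/4 satisfied
Row 2: (2,0)P 2/3 satisfied · (2,3)P 1/4 not
Row 3: (3,0)P 3/4 satisfied · (3,1)Q 1/6 not · (3,2)P 2/6 not · (3,3)Q 2/4 satisfied
Row 4: (4,0)P 3/5 satisfied · (4,1)P 4/7 satisfied · (4,2)Q 5/7 satisfied · (4,3)Q 3/4 satisfied
Row 5: (5,0)P 2/4 satisfied · (5,1)Q 2/6 not · (5,3)Q 3/4 satisfied
Row 6: (6,1)Q 1/3 not · (6,2)P 0/4 not · (6,3)Q 1/2 satisfied
For instance (0,3) has only 0/3 same-type neighbors, below 3/8.

No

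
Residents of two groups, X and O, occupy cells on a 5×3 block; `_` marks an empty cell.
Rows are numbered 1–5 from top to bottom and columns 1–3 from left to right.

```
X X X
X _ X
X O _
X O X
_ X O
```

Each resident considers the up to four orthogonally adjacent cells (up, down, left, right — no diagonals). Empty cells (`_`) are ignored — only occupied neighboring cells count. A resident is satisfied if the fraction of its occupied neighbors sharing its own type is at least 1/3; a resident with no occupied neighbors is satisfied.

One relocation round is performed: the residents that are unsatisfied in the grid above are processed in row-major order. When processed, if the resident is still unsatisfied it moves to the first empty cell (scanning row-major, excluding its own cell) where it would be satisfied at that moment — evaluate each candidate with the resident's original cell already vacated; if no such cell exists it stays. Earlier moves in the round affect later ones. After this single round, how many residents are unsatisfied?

Initially unsatisfied (in order): (4,2), (4,3), (5,2), (5,3).
  (4,2) → (3,3).
  (4,3) → (2,2).
  (5,2) → (4,2).
  (5,3): now satisfied by earlier moves; stays.
Resulting grid:
X X X
X X X
X O O
X X _
_ _ O
Unsatisfied now: (3,2).

1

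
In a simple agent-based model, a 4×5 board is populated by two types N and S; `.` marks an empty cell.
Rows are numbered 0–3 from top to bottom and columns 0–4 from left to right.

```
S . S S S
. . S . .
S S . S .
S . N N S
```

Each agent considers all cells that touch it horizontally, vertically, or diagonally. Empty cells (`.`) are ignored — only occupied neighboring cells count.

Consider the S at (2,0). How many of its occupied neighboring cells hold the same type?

2

Occupied neighbors of (2,0): (2,1)=S, (3,0)=S.
Same type (S): 2 of 2.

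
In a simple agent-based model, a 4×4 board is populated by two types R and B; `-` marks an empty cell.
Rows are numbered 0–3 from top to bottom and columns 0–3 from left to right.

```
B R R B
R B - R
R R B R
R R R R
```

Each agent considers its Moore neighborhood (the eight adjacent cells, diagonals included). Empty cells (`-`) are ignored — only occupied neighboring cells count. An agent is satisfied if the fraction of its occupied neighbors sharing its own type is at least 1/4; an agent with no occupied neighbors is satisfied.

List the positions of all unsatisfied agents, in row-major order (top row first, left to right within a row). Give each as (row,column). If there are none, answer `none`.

(0,0)B 1/3 satisfied
(0,1)R 2/4 satisfied
(0,2)R 2/4 satisfied
(0,3)B 0/2 not
(1,0)R 3/5 satisfied
(1,1)B 2/7 satisfied
(1,3)R 2/4 satisfied
(2,0)R 4/5 satisfied
(2,1)R 5/7 satisfied
(2,2)B 1/7 not
(2,3)R 3/4 satisfied
(3,0)R 3/3 satisfied
(3,1)R 4/5 satisfied
(3,2)R 4/5 satisfied
(3,3)R 2/3 satisfied

(0,3), (2,2)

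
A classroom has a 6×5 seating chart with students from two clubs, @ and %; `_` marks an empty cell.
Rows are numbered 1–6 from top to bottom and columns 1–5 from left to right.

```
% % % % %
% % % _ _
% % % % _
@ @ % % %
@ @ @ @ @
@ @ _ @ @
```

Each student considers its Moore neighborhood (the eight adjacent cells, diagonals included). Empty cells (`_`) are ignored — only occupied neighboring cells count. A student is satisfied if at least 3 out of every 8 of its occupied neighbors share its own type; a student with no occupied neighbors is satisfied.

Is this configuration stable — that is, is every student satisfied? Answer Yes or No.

Row 1: (1,1)% 3/3 ok · (1,2)% 5/5 ok · (1,3)% 4/4 ok · (1,4)% 3/3 ok · (1,5)% 1/1 ok
Row 2: (2,1)% 5/5 ok · (2,2)% 8/8 ok · (2,3)% 7/7 ok
Row 3: (3,1)% 3/5 ok · (3,2)% 6/8 ok · (3,3)% 6/7 ok · (3,4)% 5/5 ok
Row 4: (4,1)@ 3/5 ok · (4,2)@ 4/8 ok · (4,3)% 4/8 ok · (4,4)% 4/7 ok · (4,5)% 2/4 ok
Row 5: (5,1)@ 5/5 ok · (5,2)@ 6/7 ok · (5,3)@ 5/7 ok · (5,4)@ 4/7 ok · (5,5)@ 3/5 ok
Row 6: (6,1)@ 3/3 ok · (6,2)@ 4/4 ok · (6,4)@ 4/4 ok · (6,5)@ 3/3 ok
All meet the threshold, so the configuration is stable.

Yes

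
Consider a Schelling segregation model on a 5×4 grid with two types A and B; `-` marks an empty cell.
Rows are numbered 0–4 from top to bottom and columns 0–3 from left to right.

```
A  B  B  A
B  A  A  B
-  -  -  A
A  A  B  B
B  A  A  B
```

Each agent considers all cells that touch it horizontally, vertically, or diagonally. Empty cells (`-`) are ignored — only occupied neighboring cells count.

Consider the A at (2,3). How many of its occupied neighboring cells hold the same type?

1

Occupied neighbors of (2,3): (1,2)=A, (1,3)=B, (3,2)=B, (3,3)=B.
Same type (A): 1 of 4.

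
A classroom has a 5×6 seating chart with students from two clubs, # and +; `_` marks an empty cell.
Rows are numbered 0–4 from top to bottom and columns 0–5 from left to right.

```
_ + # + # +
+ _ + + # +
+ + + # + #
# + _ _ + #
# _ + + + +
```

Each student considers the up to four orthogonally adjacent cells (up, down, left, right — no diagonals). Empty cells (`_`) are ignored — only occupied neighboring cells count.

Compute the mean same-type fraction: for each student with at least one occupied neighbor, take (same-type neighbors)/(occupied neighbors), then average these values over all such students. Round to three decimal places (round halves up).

0.527

Row 0: (0,1)+ 0/1 · (0,2)# 0/3 · (0,3)+ 1/3 · (0,4)# 1/3 · (0,5)+ 1/2
Row 1: (1,0)+ 1/1 · (1,2)+ 2/3 · (1,3)+ 2/4 · (1,4)# 1/4 · (1,5)+ 1/3
Row 2: (2,0)+ 2/3 · (2,1)+ 3/3 · (2,2)+ 2/3 · (2,3)# 0/3 · (2,4)+ 1/4 · (2,5)# 1/3
Row 3: (3,0)# 1/3 · (3,1)+ 1/2 · (3,4)+ 2/3 · (3,5)# 1/3
Row 4: (4,0)# 1/1 · (4,2)+ 1/1 · (4,3)+ 2/2 · (4,4)+ 3/3 · (4,5)+ 1/2
Sum over 25 students: 0/1 + 0/3 + 1/3 + 1/3 + 1/2 + 1/1 + 2/3 + 2/4 + 1/4 + 1/3 + 2/3 + 3/3 + 2/3 + 0/3 + 1/4 + 1/3 + 1/3 + 1/2 + 2/3 + 1/3 + 1/1 + 1/1 + 2/2 + 3/3 + 1/2 = 79/6; mean = 79/6 ÷ 25 = 79/150 = 0.526666… → 0.527.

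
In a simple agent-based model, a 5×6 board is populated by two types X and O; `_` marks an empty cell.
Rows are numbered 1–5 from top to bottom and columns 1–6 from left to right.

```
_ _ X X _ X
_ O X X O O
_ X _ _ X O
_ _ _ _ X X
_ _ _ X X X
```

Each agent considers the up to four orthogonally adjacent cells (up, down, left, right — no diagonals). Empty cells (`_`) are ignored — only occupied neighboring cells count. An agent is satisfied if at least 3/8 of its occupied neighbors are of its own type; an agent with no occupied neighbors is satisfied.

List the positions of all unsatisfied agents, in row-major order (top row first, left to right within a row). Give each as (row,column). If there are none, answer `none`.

(1,3)X 2/2 ok
(1,4)X 2/2 ok
(1,6)X 0/1 unhappy
(2,2)O 0/2 unhappy
(2,3)X 2/3 ok
(2,4)X 2/3 ok
(2,5)O 1/3 unhappy
(2,6)O 2/3 ok
(3,2)X 0/1 unhappy
(3,5)X 1/3 unhappy
(3,6)O 1/3 unhappy
(4,5)X 3/3 ok
(4,6)X 2/3 ok
(5,4)X 1/1 ok
(5,5)X 3/3 ok
(5,6)X 2/2 ok

(1,6), (2,2), (2,5), (3,2), (3,5), (3,6)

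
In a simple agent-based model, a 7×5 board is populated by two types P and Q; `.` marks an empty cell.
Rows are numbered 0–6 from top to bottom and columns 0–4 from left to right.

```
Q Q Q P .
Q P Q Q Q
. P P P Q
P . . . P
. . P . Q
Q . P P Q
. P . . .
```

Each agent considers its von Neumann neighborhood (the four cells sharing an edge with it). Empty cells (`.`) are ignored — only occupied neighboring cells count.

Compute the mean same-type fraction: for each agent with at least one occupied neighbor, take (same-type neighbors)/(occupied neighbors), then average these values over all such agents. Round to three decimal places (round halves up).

Row 0: (0,0)Q 2/2 · (0,1)Q 2/3 · (0,2)Q 2/3 · (0,3)P 0/2
Row 1: (1,0)Q 1/2 · (1,1)P 1/4 · (1,2)Q 2/4 · (1,3)Q 2/4 · (1,4)Q 2/2
Row 2: (2,1)P 2/2 · (2,2)P 2/3 · (2,3)P 1/3 · (2,4)Q 1/3
Row 3: (3,0)P — no occupied neighbors · (3,4)P 0/2
Row 4: (4,2)P 1/1 · (4,4)Q 1/2
Row 5: (5,0)Q — no occupied neighbors · (5,2)P 2/2 · (5,3)P 1/2 · (5,4)Q 1/2
Row 6: (6,1)P — no occupied neighbors
Sum over 19 agents: 2/2 + 2/3 + 2/3 + 0/2 + 1/2 + 1/4 + 2/4 + 2/4 + 2/2 + 2/2 + 2/3 + 1/3 + 1/3 + 0/2 + 1/1 + 1/2 + 2/2 + 1/2 + 1/2 = 131/12; mean = 131/12 ÷ 19 = 131/228 = 0.574561… → 0.575.

0.575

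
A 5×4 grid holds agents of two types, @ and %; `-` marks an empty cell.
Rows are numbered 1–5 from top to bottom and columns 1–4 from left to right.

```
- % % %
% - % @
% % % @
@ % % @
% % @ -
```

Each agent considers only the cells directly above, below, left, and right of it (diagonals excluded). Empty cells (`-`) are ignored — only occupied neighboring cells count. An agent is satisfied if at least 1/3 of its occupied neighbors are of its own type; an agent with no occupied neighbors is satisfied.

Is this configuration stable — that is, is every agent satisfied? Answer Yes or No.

No

Row 1: (1,2)% 1/1 ok · (1,3)% 3/3 ok · (1,4)% 1/2 ok
Row 2: (2,1)% 1/1 ok · (2,3)% 2/3 ok · (2,4)@ 1/3 ok
Row 3: (3,1)% 2/3 ok · (3,2)% 3/3 ok · (3,3)% 3/4 ok · (3,4)@ 2/3 ok
Row 4: (4,1)@ 0/3 unhappy · (4,2)% 3/4 ok · (4,3)% 2/4 ok · (4,4)@ 1/2 ok
Row 5: (5,1)% 1/2 ok · (5,2)% 2/3 ok · (5,3)@ 0/2 unhappy
For instance (4,1) has only 0/3 same-type neighbors, below 1/3.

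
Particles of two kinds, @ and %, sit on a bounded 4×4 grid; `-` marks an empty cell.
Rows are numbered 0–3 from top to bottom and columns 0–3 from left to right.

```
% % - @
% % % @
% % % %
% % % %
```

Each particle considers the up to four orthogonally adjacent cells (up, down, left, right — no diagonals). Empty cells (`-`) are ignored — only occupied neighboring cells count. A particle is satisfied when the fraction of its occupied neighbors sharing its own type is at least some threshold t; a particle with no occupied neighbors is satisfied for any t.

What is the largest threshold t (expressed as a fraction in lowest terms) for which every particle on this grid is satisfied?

1/3

Row 0: (0,0)% 2/2 · (0,1)% 2/2 · (0,3)@ 1/1
Row 1: (1,0)% 3/3 · (1,1)% 4/4 · (1,2)% 2/3 · (1,3)@ 1/3
Row 2: (2,0)% 3/3 · (2,1)% 4/4 · (2,2)% 4/4 · (2,3)% 2/3
Row 3: (3,0)% 2/2 · (3,1)% 3/3 · (3,2)% 3/3 · (3,3)% 2/2
The smallest same-type fraction is 1/3 at (1,3), which reduces to 1/3. Any threshold above that leaves this particle unsatisfied.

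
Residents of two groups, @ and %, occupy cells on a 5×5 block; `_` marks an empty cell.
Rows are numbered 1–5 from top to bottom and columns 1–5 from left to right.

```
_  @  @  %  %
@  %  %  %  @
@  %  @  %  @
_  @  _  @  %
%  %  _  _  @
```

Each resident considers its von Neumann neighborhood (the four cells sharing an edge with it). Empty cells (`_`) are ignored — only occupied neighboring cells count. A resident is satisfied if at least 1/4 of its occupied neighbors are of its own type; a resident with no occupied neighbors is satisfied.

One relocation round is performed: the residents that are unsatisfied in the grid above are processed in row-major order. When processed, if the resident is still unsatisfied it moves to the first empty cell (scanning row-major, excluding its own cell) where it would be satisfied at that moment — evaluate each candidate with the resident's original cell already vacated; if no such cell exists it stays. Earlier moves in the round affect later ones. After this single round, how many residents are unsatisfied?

Initially unsatisfied (in order): (3,3), (4,2), (4,4), (4,5), (5,5).
  (3,3) → (1,1).
  (4,2) → (4,1).
  (4,4) → (4,2).
  (4,5) → (3,3).
  (5,5): now satisfied by earlier moves; stays.
Resulting grid:
@ @ @ % %
@ % % % @
@ % % % @
@ @ _ _ _
% % _ _ @
All satisfied now.

0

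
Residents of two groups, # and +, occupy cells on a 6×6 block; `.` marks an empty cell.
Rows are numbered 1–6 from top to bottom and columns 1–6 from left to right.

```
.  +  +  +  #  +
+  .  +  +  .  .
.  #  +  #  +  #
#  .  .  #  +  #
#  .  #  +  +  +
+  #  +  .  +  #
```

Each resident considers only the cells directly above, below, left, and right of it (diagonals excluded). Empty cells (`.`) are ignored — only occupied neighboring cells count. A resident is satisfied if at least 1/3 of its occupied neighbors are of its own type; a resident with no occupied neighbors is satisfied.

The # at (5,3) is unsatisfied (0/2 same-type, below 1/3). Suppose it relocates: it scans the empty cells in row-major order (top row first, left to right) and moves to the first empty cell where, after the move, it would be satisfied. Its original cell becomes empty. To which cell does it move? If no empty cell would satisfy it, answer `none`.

Vacating (5,3). Empty cells in order:
  (1,1): 0/2 same-type → still unsatisfied.
  (2,2): 1/4 same-type → still unsatisfied.
  (2,5): 1/3 same-type → satisfied — stop here.

(2,5)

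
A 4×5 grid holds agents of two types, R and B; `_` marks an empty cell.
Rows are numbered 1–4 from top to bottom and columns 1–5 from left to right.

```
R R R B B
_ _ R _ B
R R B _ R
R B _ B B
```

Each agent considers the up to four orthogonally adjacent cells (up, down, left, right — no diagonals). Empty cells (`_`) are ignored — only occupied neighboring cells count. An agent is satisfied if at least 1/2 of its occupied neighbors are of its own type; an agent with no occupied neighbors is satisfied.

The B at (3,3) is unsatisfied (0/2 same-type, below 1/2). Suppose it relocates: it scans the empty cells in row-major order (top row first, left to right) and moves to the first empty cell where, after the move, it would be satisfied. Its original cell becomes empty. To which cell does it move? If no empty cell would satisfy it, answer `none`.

Vacating (3,3). Empty cells in order:
  (2,1): 0/2 same-type → still unsatisfied.
  (2,2): 0/3 same-type → still unsatisfied.
  (2,4): 2/3 same-type → satisfied — stop here.

(2,4)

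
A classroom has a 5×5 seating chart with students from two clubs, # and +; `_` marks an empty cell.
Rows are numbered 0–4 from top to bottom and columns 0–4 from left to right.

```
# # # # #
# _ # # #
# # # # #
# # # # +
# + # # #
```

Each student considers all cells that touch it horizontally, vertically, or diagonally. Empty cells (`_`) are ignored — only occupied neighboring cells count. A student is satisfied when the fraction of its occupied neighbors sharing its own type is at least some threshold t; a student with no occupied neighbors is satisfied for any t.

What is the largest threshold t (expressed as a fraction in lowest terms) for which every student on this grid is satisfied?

(0,0)# 2/2
(0,1)# 4/4
(0,2)# 4/4
(0,3)# 5/5
(0,4)# 3/3
(1,0)# 4/4
(1,2)# 7/7
(1,3)# 8/8
(1,4)# 5/5
(2,0)# 4/4
(2,1)# 7/7
(2,2)# 7/7
(2,3)# 7/8
(2,4)# 4/5
(3,0)# 4/5
(3,1)# 7/8
(3,2)# 7/8
(3,3)# 7/8
(3,4)+ 0/5
(4,0)# 2/3
(4,1)+ 0/5
(4,2)# 4/5
(4,3)# 4/5
(4,4)# 2/3
The smallest same-type fraction is 0/5 at (3,4), which reduces to 0/1. Any threshold above that leaves this student unsatisfied.

0/1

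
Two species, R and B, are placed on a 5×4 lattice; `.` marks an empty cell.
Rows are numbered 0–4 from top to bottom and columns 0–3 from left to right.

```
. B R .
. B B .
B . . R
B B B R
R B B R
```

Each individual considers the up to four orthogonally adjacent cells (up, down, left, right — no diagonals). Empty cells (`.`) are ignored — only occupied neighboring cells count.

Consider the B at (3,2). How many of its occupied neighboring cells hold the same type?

2

Occupied neighbors of (3,2): (4,2)=B, (3,1)=B, (3,3)=R.
Same type (B): 2 of 3.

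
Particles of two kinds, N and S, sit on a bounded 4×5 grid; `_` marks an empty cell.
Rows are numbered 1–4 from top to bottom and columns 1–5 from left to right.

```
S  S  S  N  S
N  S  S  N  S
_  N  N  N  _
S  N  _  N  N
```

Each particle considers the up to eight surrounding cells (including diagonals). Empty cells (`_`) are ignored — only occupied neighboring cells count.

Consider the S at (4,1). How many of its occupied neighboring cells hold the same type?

Occupied neighbors of (4,1): (3,2)=N, (4,2)=N.
Same type (S): 0 of 2.

0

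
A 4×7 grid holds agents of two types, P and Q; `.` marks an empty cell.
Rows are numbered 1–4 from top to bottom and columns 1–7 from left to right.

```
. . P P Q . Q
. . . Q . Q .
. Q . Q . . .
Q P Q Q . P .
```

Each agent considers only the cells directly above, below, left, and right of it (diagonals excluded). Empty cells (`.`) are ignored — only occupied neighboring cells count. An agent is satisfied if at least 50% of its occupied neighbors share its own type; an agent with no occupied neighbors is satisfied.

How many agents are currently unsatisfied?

5

Row 1: (1,3)P 1/1 ✓ · (1,4)P 1/3 ✗ · (1,5)Q 0/1 ✗ · (1,7)Q 0/0 ✓
Row 2: (2,4)Q 1/2 ✓ · (2,6)Q 0/0 ✓
Row 3: (3,2)Q 0/1 ✗ · (3,4)Q 2/2 ✓
Row 4: (4,1)Q 0/1 ✗ · (4,2)P 0/3 ✗ · (4,3)Q 1/2 ✓ · (4,4)Q 2/2 ✓ · (4,6)P 0/0 ✓
Unsatisfied: (1,4), (1,5), (3,2), (4,1), (4,2) — 5 in total.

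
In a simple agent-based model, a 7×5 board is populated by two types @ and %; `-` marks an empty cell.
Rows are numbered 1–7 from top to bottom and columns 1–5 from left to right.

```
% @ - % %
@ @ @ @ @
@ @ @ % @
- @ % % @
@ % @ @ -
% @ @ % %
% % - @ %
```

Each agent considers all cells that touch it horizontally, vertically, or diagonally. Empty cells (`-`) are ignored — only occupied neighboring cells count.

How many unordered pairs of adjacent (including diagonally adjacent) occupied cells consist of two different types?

Scan each occupied cell's neighbors to the right and below (and the two forward diagonals) so each pair is counted once.
Row 1: %(1,1)–@(1,2)≠ %(1,1)–@(2,1)≠ %(1,1)–@(2,2)≠ @(1,2)–@(2,2)= @(1,2)–@(2,3)= @(1,2)–@(2,1)= %(1,4)–%(1,5)= %(1,4)–@(2,4)≠ %(1,4)–@(2,5)≠ %(1,4)–@(2,3)≠ %(1,5)–@(2,5)≠ %(1,5)–@(2,4)≠  → 8/12 unlike.
Row 2: @(2,1)–@(2,2)= @(2,1)–@(3,1)= @(2,1)–@(3,2)= @(2,2)–@(2,3)= @(2,2)–@(3,2)= @(2,2)–@(3,3)= @(2,2)–@(3,1)= @(2,3)–@(2,4)= @(2,3)–@(3,3)= @(2,3)–%(3,4)≠ @(2,3)–@(3,2)= @(2,4)–@(2,5)= @(2,4)–%(3,4)≠ @(2,4)–@(3,5)= @(2,4)–@(3,3)= @(2,5)–@(3,5)= @(2,5)–%(3,4)≠  → 3/17 unlike.
Row 3: @(3,1)–@(3,2)= @(3,1)–@(4,2)= @(3,2)–@(3,3)= @(3,2)–@(4,2)= @(3,2)–%(4,3)≠ @(3,3)–%(3,4)≠ @(3,3)–%(4,3)≠ @(3,3)–%(4,4)≠ @(3,3)–@(4,2)= %(3,4)–@(3,5)≠ %(3,4)–%(4,4)= %(3,4)–@(4,5)≠ %(3,4)–%(4,3)= @(3,5)–@(4,5)= @(3,5)–%(4,4)≠  → 7/15 unlike.
Row 4: @(4,2)–%(4,3)≠ @(4,2)–%(5,2)≠ @(4,2)–@(5,3)= @(4,2)–@(5,1)= %(4,3)–%(4,4)= %(4,3)–@(5,3)≠ %(4,3)–@(5,4)≠ %(4,3)–%(5,2)= %(4,4)–@(4,5)≠ %(4,4)–@(5,4)≠ %(4,4)–@(5,3)≠ @(4,5)–@(5,4)=  → 7/12 unlike.
Row 5: @(5,1)–%(5,2)≠ @(5,1)–%(6,1)≠ @(5,1)–@(6,2)= %(5,2)–@(5,3)≠ %(5,2)–@(6,2)≠ %(5,2)–@(6,3)≠ %(5,2)–%(6,1)= @(5,3)–@(5,4)= @(5,3)–@(6,3)= @(5,3)–%(6,4)≠ @(5,3)–@(6,2)= @(5,4)–%(6,4)≠ @(5,4)–%(6,5)≠ @(5,4)–@(6,3)=  → 8/14 unlike.
Row 6: %(6,1)–@(6,2)≠ %(6,1)–%(7,1)= %(6,1)–%(7,2)= @(6,2)–@(6,3)= @(6,2)–%(7,2)≠ @(6,2)–%(7,1)≠ @(6,3)–%(6,4)≠ @(6,3)–@(7,4)= @(6,3)–%(7,2)≠ %(6,4)–%(6,5)= %(6,4)–@(7,4)≠ %(6,4)–%(7,5)= %(6,5)–%(7,5)= %(6,5)–@(7,4)≠  → 7/14 unlike.
Row 7: %(7,1)–%(7,2)= @(7,4)–%(7,5)≠  → 1/2 unlike.
Total adjacent occupied pairs: 86; unlike-type pairs: 41.

41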